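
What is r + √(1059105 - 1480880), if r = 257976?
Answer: 257976 + 5*I*√16871 ≈ 2.5798e+5 + 649.44*I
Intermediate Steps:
r + √(1059105 - 1480880) = 257976 + √(1059105 - 1480880) = 257976 + √(-421775) = 257976 + 5*I*√16871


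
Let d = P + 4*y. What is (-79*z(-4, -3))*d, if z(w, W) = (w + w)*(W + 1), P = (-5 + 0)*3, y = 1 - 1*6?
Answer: 44240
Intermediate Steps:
y = -5 (y = 1 - 6 = -5)
P = -15 (P = -5*3 = -15)
d = -35 (d = -15 + 4*(-5) = -15 - 20 = -35)
z(w, W) = 2*w*(1 + W) (z(w, W) = (2*w)*(1 + W) = 2*w*(1 + W))
(-79*z(-4, -3))*d = -158*(-4)*(1 - 3)*(-35) = -158*(-4)*(-2)*(-35) = -79*16*(-35) = -1264*(-35) = 44240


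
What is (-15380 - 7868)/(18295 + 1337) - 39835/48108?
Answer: -39592823/19676172 ≈ -2.0122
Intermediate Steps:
(-15380 - 7868)/(18295 + 1337) - 39835/48108 = -23248/19632 - 39835*1/48108 = -23248*1/19632 - 39835/48108 = -1453/1227 - 39835/48108 = -39592823/19676172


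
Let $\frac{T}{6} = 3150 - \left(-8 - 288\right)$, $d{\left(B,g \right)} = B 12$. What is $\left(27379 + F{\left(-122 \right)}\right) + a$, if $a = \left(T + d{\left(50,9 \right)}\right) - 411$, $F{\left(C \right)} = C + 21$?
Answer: $48143$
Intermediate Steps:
$d{\left(B,g \right)} = 12 B$
$F{\left(C \right)} = 21 + C$
$T = 20676$ ($T = 6 \left(3150 - \left(-8 - 288\right)\right) = 6 \left(3150 - -296\right) = 6 \left(3150 + 296\right) = 6 \cdot 3446 = 20676$)
$a = 20865$ ($a = \left(20676 + 12 \cdot 50\right) - 411 = \left(20676 + 600\right) - 411 = 21276 - 411 = 20865$)
$\left(27379 + F{\left(-122 \right)}\right) + a = \left(27379 + \left(21 - 122\right)\right) + 20865 = \left(27379 - 101\right) + 20865 = 27278 + 20865 = 48143$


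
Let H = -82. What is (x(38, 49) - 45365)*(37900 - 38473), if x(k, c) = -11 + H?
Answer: 26047434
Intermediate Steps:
x(k, c) = -93 (x(k, c) = -11 - 82 = -93)
(x(38, 49) - 45365)*(37900 - 38473) = (-93 - 45365)*(37900 - 38473) = -45458*(-573) = 26047434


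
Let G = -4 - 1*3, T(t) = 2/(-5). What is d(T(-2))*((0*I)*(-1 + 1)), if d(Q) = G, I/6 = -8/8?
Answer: 0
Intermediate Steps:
T(t) = -⅖ (T(t) = 2*(-⅕) = -⅖)
G = -7 (G = -4 - 3 = -7)
I = -6 (I = 6*(-8/8) = 6*(-8*⅛) = 6*(-1) = -6)
d(Q) = -7
d(T(-2))*((0*I)*(-1 + 1)) = -7*0*(-6)*(-1 + 1) = -0*0 = -7*0 = 0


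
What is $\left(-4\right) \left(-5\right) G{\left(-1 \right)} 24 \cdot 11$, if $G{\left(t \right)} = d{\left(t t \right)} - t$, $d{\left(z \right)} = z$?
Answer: $10560$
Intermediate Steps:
$G{\left(t \right)} = t^{2} - t$ ($G{\left(t \right)} = t t - t = t^{2} - t$)
$\left(-4\right) \left(-5\right) G{\left(-1 \right)} 24 \cdot 11 = \left(-4\right) \left(-5\right) \left(- (-1 - 1)\right) 24 \cdot 11 = 20 \left(\left(-1\right) \left(-2\right)\right) 24 \cdot 11 = 20 \cdot 2 \cdot 24 \cdot 11 = 40 \cdot 24 \cdot 11 = 960 \cdot 11 = 10560$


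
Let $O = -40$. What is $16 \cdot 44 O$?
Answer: $-28160$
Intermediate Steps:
$16 \cdot 44 O = 16 \cdot 44 \left(-40\right) = 704 \left(-40\right) = -28160$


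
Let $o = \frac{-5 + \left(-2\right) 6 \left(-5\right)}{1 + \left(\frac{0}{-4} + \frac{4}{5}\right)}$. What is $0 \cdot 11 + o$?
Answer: $\frac{275}{9} \approx 30.556$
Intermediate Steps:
$o = \frac{275}{9}$ ($o = \frac{-5 - -60}{1 + \left(0 \left(- \frac{1}{4}\right) + 4 \cdot \frac{1}{5}\right)} = \frac{-5 + 60}{1 + \left(0 + \frac{4}{5}\right)} = \frac{55}{1 + \frac{4}{5}} = \frac{55}{\frac{9}{5}} = 55 \cdot \frac{5}{9} = \frac{275}{9} \approx 30.556$)
$0 \cdot 11 + o = 0 \cdot 11 + \frac{275}{9} = 0 + \frac{275}{9} = \frac{275}{9}$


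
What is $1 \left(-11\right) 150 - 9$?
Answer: $-1659$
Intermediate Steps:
$1 \left(-11\right) 150 - 9 = \left(-11\right) 150 - 9 = -1650 - 9 = -1659$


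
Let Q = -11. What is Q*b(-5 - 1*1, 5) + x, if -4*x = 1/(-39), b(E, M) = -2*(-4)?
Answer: -13727/156 ≈ -87.994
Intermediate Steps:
b(E, M) = 8
x = 1/156 (x = -¼/(-39) = -¼*(-1/39) = 1/156 ≈ 0.0064103)
Q*b(-5 - 1*1, 5) + x = -11*8 + 1/156 = -88 + 1/156 = -13727/156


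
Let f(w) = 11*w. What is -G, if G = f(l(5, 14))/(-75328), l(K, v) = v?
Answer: 7/3424 ≈ 0.0020444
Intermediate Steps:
G = -7/3424 (G = (11*14)/(-75328) = 154*(-1/75328) = -7/3424 ≈ -0.0020444)
-G = -1*(-7/3424) = 7/3424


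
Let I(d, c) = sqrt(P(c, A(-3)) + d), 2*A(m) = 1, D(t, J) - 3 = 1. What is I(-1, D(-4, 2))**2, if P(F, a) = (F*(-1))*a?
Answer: -3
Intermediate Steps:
D(t, J) = 4 (D(t, J) = 3 + 1 = 4)
A(m) = 1/2 (A(m) = (1/2)*1 = 1/2)
P(F, a) = -F*a (P(F, a) = (-F)*a = -F*a)
I(d, c) = sqrt(d - c/2) (I(d, c) = sqrt(-1*c*1/2 + d) = sqrt(-c/2 + d) = sqrt(d - c/2))
I(-1, D(-4, 2))**2 = (sqrt(-2*4 + 4*(-1))/2)**2 = (sqrt(-8 - 4)/2)**2 = (sqrt(-12)/2)**2 = ((2*I*sqrt(3))/2)**2 = (I*sqrt(3))**2 = -3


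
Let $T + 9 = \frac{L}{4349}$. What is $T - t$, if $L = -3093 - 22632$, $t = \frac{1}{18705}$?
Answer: $- \frac{1213322879}{81348045} \approx -14.915$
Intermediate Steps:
$t = \frac{1}{18705} \approx 5.3462 \cdot 10^{-5}$
$L = -25725$ ($L = -3093 - 22632 = -25725$)
$T = - \frac{64866}{4349}$ ($T = -9 - \frac{25725}{4349} = - \frac{64866}{4349} \approx -14.915$)
$T - t = - \frac{64866}{4349} - \frac{1}{18705} = - \frac{1213322879}{81348045}$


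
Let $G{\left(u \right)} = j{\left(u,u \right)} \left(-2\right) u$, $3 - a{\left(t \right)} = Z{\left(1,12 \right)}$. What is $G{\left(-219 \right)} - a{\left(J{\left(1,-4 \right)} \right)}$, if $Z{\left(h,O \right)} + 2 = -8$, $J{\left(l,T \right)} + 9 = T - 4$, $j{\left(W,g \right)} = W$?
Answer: $-95935$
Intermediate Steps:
$J{\left(l,T \right)} = -13 + T$ ($J{\left(l,T \right)} = -9 + \left(T - 4\right) = -9 + \left(-4 + T\right) = -13 + T$)
$Z{\left(h,O \right)} = -10$ ($Z{\left(h,O \right)} = -2 - 8 = -10$)
$a{\left(t \right)} = 13$ ($a{\left(t \right)} = 3 - -10 = 3 + 10 = 13$)
$G{\left(u \right)} = - 2 u^{2}$ ($G{\left(u \right)} = u \left(-2\right) u = - 2 u u = - 2 u^{2}$)
$G{\left(-219 \right)} - a{\left(J{\left(1,-4 \right)} \right)} = - 2 \left(-219\right)^{2} - 13 = \left(-2\right) 47961 - 13 = -95922 - 13 = -95935$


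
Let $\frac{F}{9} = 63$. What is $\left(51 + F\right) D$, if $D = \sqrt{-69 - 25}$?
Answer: $618 i \sqrt{94} \approx 5991.7 i$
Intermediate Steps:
$D = i \sqrt{94}$ ($D = \sqrt{-94} = i \sqrt{94} \approx 9.6954 i$)
$F = 567$ ($F = 9 \cdot 63 = 567$)
$\left(51 + F\right) D = \left(51 + 567\right) i \sqrt{94} = 618 i \sqrt{94}$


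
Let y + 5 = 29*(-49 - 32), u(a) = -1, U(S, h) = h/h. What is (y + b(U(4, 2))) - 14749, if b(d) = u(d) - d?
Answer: -17105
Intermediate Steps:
U(S, h) = 1
b(d) = -1 - d
y = -2354 (y = -5 + 29*(-49 - 32) = -5 + 29*(-81) = -5 - 2349 = -2354)
(y + b(U(4, 2))) - 14749 = (-2354 + (-1 - 1*1)) - 14749 = (-2354 + (-1 - 1)) - 14749 = (-2354 - 2) - 14749 = -2356 - 14749 = -17105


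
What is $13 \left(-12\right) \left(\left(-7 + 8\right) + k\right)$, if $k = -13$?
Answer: $1872$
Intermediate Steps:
$13 \left(-12\right) \left(\left(-7 + 8\right) + k\right) = 13 \left(-12\right) \left(\left(-7 + 8\right) - 13\right) = - 156 \left(1 - 13\right) = \left(-156\right) \left(-12\right) = 1872$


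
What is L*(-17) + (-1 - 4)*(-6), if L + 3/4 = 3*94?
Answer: -19005/4 ≈ -4751.3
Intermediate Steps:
L = 1125/4 (L = -3/4 + 3*94 = -3/4 + 282 = 1125/4 ≈ 281.25)
L*(-17) + (-1 - 4)*(-6) = (1125/4)*(-17) + (-1 - 4)*(-6) = -19125/4 - 5*(-6) = -19125/4 + 30 = -19005/4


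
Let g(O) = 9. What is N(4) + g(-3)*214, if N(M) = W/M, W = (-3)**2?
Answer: 7713/4 ≈ 1928.3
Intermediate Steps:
W = 9
N(M) = 9/M
N(4) + g(-3)*214 = 9/4 + 9*214 = 9*(1/4) + 1926 = 9/4 + 1926 = 7713/4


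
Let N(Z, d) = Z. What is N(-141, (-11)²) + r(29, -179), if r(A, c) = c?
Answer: -320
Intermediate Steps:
N(-141, (-11)²) + r(29, -179) = -141 - 179 = -320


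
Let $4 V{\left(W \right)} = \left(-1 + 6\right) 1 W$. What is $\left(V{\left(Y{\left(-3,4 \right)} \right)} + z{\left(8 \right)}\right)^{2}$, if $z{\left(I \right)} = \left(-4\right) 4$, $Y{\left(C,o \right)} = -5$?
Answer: $\frac{7921}{16} \approx 495.06$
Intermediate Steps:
$z{\left(I \right)} = -16$
$V{\left(W \right)} = \frac{5 W}{4}$ ($V{\left(W \right)} = \frac{\left(-1 + 6\right) 1 W}{4} = \frac{5 \cdot 1 W}{4} = \frac{5 W}{4}$)
$\left(V{\left(Y{\left(-3,4 \right)} \right)} + z{\left(8 \right)}\right)^{2} = \left(\frac{5}{4} \left(-5\right) - 16\right)^{2} = \left(- \frac{25}{4} - 16\right)^{2} = \left(- \frac{89}{4}\right)^{2} = \frac{7921}{16}$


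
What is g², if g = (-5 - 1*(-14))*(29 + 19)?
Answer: 186624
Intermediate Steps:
g = 432 (g = (-5 + 14)*48 = 9*48 = 432)
g² = 432² = 186624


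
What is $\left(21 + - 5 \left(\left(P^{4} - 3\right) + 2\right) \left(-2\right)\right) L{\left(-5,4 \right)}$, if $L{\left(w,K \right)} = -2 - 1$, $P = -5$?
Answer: $-18783$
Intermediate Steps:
$L{\left(w,K \right)} = -3$ ($L{\left(w,K \right)} = -2 - 1 = -3$)
$\left(21 + - 5 \left(\left(P^{4} - 3\right) + 2\right) \left(-2\right)\right) L{\left(-5,4 \right)} = \left(21 + - 5 \left(\left(\left(-5\right)^{4} - 3\right) + 2\right) \left(-2\right)\right) \left(-3\right) = \left(21 + - 5 \left(\left(625 - 3\right) + 2\right) \left(-2\right)\right) \left(-3\right) = \left(21 + - 5 \left(622 + 2\right) \left(-2\right)\right) \left(-3\right) = \left(21 + \left(-5\right) 624 \left(-2\right)\right) \left(-3\right) = \left(21 - -6240\right) \left(-3\right) = \left(21 + 6240\right) \left(-3\right) = 6261 \left(-3\right) = -18783$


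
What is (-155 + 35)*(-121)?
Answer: 14520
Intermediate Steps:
(-155 + 35)*(-121) = -120*(-121) = 14520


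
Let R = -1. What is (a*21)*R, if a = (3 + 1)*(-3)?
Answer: 252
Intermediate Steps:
a = -12 (a = 4*(-3) = -12)
(a*21)*R = -12*21*(-1) = -252*(-1) = 252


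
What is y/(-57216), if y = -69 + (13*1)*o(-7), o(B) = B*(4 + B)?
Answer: -17/4768 ≈ -0.0035654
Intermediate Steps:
y = 204 (y = -69 + (13*1)*(-7*(4 - 7)) = -69 + 13*(-7*(-3)) = -69 + 13*21 = -69 + 273 = 204)
y/(-57216) = 204/(-57216) = 204*(-1/57216) = -17/4768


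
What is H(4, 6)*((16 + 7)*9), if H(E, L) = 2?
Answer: 414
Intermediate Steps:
H(4, 6)*((16 + 7)*9) = 2*((16 + 7)*9) = 2*(23*9) = 2*207 = 414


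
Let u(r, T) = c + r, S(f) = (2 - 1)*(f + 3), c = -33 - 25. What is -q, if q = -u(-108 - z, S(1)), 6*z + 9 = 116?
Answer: -1103/6 ≈ -183.83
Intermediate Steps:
c = -58
S(f) = 3 + f (S(f) = 1*(3 + f) = 3 + f)
z = 107/6 (z = -3/2 + (⅙)*116 = -3/2 + 58/3 = 107/6 ≈ 17.833)
u(r, T) = -58 + r
q = 1103/6 (q = -(-58 + (-108 - 1*107/6)) = -(-58 + (-108 - 107/6)) = -(-58 - 755/6) = -1*(-1103/6) = 1103/6 ≈ 183.83)
-q = -1*1103/6 = -1103/6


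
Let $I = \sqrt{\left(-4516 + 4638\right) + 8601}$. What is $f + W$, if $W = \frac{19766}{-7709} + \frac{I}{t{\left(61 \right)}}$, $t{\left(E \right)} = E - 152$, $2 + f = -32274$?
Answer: $- \frac{248835450}{7709} - \frac{\sqrt{8723}}{91} \approx -32280.0$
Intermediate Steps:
$f = -32276$ ($f = -2 - 32274 = -32276$)
$t{\left(E \right)} = -152 + E$
$I = \sqrt{8723}$ ($I = \sqrt{122 + 8601} = \sqrt{8723} \approx 93.397$)
$W = - \frac{19766}{7709} - \frac{\sqrt{8723}}{91}$ ($W = \frac{19766}{-7709} + \frac{\sqrt{8723}}{-152 + 61} = 19766 \left(- \frac{1}{7709}\right) + \frac{\sqrt{8723}}{-91} = - \frac{19766}{7709} + \sqrt{8723} \left(- \frac{1}{91}\right) = - \frac{19766}{7709} - \frac{\sqrt{8723}}{91} \approx -3.5904$)
$f + W = -32276 - \left(\frac{19766}{7709} + \frac{\sqrt{8723}}{91}\right) = - \frac{248835450}{7709} - \frac{\sqrt{8723}}{91}$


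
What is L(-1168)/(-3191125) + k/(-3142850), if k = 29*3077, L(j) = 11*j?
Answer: -9774972813/401169088250 ≈ -0.024366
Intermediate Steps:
k = 89233
L(-1168)/(-3191125) + k/(-3142850) = (11*(-1168))/(-3191125) + 89233/(-3142850) = -12848*(-1/3191125) + 89233*(-1/3142850) = 12848/3191125 - 89233/3142850 = -9774972813/401169088250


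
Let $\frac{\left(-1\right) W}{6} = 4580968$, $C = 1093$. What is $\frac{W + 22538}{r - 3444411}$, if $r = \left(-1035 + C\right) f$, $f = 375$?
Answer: $\frac{27463270}{3422661} \approx 8.024$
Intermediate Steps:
$W = -27485808$ ($W = \left(-6\right) 4580968 = -27485808$)
$r = 21750$ ($r = \left(-1035 + 1093\right) 375 = 58 \cdot 375 = 21750$)
$\frac{W + 22538}{r - 3444411} = \frac{-27485808 + 22538}{21750 - 3444411} = - \frac{27463270}{-3422661} = \left(-27463270\right) \left(- \frac{1}{3422661}\right) = \frac{27463270}{3422661}$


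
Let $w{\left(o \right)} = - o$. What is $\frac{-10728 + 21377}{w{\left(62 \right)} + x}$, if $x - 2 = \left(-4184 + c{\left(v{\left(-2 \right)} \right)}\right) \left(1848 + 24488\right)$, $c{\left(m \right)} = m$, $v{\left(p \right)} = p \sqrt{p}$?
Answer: $- \frac{293353018679}{3035454021153156} + \frac{35056508 i \sqrt{2}}{758863505288289} \approx -9.6642 \cdot 10^{-5} + 6.5331 \cdot 10^{-8} i$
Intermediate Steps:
$v{\left(p \right)} = p^{\frac{3}{2}}$
$x = -110189822 - 52672 i \sqrt{2}$ ($x = 2 + \left(-4184 + \left(-2\right)^{\frac{3}{2}}\right) \left(1848 + 24488\right) = 2 + \left(-4184 - 2 i \sqrt{2}\right) 26336 = 2 - \left(110189824 + 52672 i \sqrt{2}\right) = -110189822 - 52672 i \sqrt{2} \approx -1.1019 \cdot 10^{8} - 74490.0 i$)
$\frac{-10728 + 21377}{w{\left(62 \right)} + x} = \frac{-10728 + 21377}{\left(-1\right) 62 - \left(110189822 + 52672 i \sqrt{2}\right)} = \frac{10649}{-62 - \left(110189822 + 52672 i \sqrt{2}\right)} = \frac{10649}{-110189884 - 52672 i \sqrt{2}}$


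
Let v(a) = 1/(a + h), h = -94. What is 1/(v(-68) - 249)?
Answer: -162/40339 ≈ -0.0040160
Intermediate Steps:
v(a) = 1/(-94 + a) (v(a) = 1/(a - 94) = 1/(-94 + a))
1/(v(-68) - 249) = 1/(1/(-94 - 68) - 249) = 1/(1/(-162) - 249) = 1/(-1/162 - 249) = 1/(-40339/162) = -162/40339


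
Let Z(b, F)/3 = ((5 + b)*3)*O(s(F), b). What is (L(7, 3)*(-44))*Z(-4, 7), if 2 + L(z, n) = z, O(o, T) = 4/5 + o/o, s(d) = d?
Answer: -3564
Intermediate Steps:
O(o, T) = 9/5 (O(o, T) = 4*(⅕) + 1 = ⅘ + 1 = 9/5)
L(z, n) = -2 + z
Z(b, F) = 81 + 81*b/5 (Z(b, F) = 3*(((5 + b)*3)*(9/5)) = 3*((15 + 3*b)*(9/5)) = 3*(27 + 27*b/5) = 81 + 81*b/5)
(L(7, 3)*(-44))*Z(-4, 7) = ((-2 + 7)*(-44))*(81 + (81/5)*(-4)) = (5*(-44))*(81 - 324/5) = -220*81/5 = -3564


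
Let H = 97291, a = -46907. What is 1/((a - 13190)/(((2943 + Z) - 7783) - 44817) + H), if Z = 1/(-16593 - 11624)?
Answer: 1401171570/136323078973919 ≈ 1.0278e-5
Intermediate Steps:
Z = -1/28217 (Z = 1/(-28217) = -1/28217 ≈ -3.5440e-5)
1/((a - 13190)/(((2943 + Z) - 7783) - 44817) + H) = 1/((-46907 - 13190)/(((2943 - 1/28217) - 7783) - 44817) + 97291) = 1/(-60097/((83042630/28217 - 7783) - 44817) + 97291) = 1/(-60097/(-136570281/28217 - 44817) + 97291) = 1/(-60097/(-1401171570/28217) + 97291) = 1/(-60097*(-28217/1401171570) + 97291) = 1/(1695757049/1401171570 + 97291) = 1/(136323078973919/1401171570) = 1401171570/136323078973919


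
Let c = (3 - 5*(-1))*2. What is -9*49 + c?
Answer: -425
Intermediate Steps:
c = 16 (c = (3 + 5)*2 = 8*2 = 16)
-9*49 + c = -9*49 + 16 = -441 + 16 = -425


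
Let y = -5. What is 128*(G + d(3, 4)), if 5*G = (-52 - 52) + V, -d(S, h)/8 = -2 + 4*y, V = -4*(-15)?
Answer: 107008/5 ≈ 21402.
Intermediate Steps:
V = 60
d(S, h) = 176 (d(S, h) = -8*(-2 + 4*(-5)) = -8*(-2 - 20) = -8*(-22) = 176)
G = -44/5 (G = ((-52 - 52) + 60)/5 = (-104 + 60)/5 = (1/5)*(-44) = -44/5 ≈ -8.8000)
128*(G + d(3, 4)) = 128*(-44/5 + 176) = 128*(836/5) = 107008/5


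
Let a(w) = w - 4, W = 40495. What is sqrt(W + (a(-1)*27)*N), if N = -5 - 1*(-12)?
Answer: 5*sqrt(1582) ≈ 198.87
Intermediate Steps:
a(w) = -4 + w
N = 7 (N = -5 + 12 = 7)
sqrt(W + (a(-1)*27)*N) = sqrt(40495 + ((-4 - 1)*27)*7) = sqrt(40495 - 5*27*7) = sqrt(40495 - 135*7) = sqrt(40495 - 945) = sqrt(39550) = 5*sqrt(1582)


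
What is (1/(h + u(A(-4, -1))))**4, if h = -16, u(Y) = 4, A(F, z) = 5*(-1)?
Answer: 1/20736 ≈ 4.8225e-5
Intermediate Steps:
A(F, z) = -5
(1/(h + u(A(-4, -1))))**4 = (1/(-16 + 4))**4 = (1/(-12))**4 = (-1/12)**4 = 1/20736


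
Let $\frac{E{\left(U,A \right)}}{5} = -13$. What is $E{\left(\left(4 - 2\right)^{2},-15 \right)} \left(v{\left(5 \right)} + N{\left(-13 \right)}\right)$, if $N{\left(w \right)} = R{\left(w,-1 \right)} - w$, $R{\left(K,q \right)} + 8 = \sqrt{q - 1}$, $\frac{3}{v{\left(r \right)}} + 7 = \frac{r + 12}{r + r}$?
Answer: $- \frac{15275}{53} - 65 i \sqrt{2} \approx -288.21 - 91.924 i$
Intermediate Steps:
$v{\left(r \right)} = \frac{3}{-7 + \frac{12 + r}{2 r}}$ ($v{\left(r \right)} = \frac{3}{-7 + \frac{r + 12}{r + r}} = \frac{3}{-7 + \frac{12 + r}{2 r}}$)
$R{\left(K,q \right)} = -8 + \sqrt{-1 + q}$ ($R{\left(K,q \right)} = -8 + \sqrt{q - 1} = -8 + \sqrt{-1 + q}$)
$E{\left(U,A \right)} = -65$ ($E{\left(U,A \right)} = 5 \left(-13\right) = -65$)
$N{\left(w \right)} = -8 - w + i \sqrt{2}$ ($N{\left(w \right)} = \left(-8 + \sqrt{-1 - 1}\right) - w = \left(-8 + \sqrt{-2}\right) - w = \left(-8 + i \sqrt{2}\right) - w = -8 - w + i \sqrt{2}$)
$E{\left(\left(4 - 2\right)^{2},-15 \right)} \left(v{\left(5 \right)} + N{\left(-13 \right)}\right) = - 65 \left(\left(-6\right) 5 \frac{1}{-12 + 13 \cdot 5} - \left(-5 - i \sqrt{2}\right)\right) = - 65 \left(\left(-6\right) 5 \frac{1}{-12 + 65} + \left(-8 + 13 + i \sqrt{2}\right)\right) = - 65 \left(\left(-6\right) 5 \cdot \frac{1}{53} + \left(5 + i \sqrt{2}\right)\right) = - 65 \left(- \frac{30}{53} + \left(5 + i \sqrt{2}\right)\right) = - 65 \left(\frac{235}{53} + i \sqrt{2}\right) = - \frac{15275}{53} - 65 i \sqrt{2}$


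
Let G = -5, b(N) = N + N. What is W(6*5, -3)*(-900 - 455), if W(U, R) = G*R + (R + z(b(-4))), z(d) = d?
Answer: -5420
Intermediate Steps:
b(N) = 2*N
W(U, R) = -8 - 4*R (W(U, R) = -5*R + (R + 2*(-4)) = -5*R + (R - 8) = -5*R + (-8 + R) = -8 - 4*R)
W(6*5, -3)*(-900 - 455) = (-8 - 4*(-3))*(-900 - 455) = (-8 + 12)*(-1355) = 4*(-1355) = -5420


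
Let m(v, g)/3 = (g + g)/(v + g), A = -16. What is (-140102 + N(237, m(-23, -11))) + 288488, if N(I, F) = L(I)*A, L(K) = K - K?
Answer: 148386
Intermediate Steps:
L(K) = 0
m(v, g) = 6*g/(g + v) (m(v, g) = 3*((g + g)/(v + g)) = 3*((2*g)/(g + v)) = 3*(2*g/(g + v)) = 6*g/(g + v))
N(I, F) = 0 (N(I, F) = 0*(-16) = 0)
(-140102 + N(237, m(-23, -11))) + 288488 = (-140102 + 0) + 288488 = -140102 + 288488 = 148386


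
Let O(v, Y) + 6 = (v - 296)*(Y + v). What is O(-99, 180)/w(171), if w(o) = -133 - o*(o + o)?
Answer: 32001/58615 ≈ 0.54595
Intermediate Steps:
O(v, Y) = -6 + (-296 + v)*(Y + v) (O(v, Y) = -6 + (v - 296)*(Y + v) = -6 + (-296 + v)*(Y + v))
w(o) = -133 - 2*o**2 (w(o) = -133 - o*2*o = -133 - 2*o**2)
O(-99, 180)/w(171) = (-6 + (-99)**2 - 296*180 - 296*(-99) + 180*(-99))/(-133 - 2*171**2) = (-6 + 9801 - 53280 + 29304 - 17820)/(-133 - 2*29241) = -32001/(-133 - 58482) = -32001/(-58615) = -32001*(-1/58615) = 32001/58615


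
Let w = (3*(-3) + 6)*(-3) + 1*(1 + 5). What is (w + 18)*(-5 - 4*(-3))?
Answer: 231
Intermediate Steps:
w = 15 (w = (-9 + 6)*(-3) + 1*6 = -3*(-3) + 6 = 9 + 6 = 15)
(w + 18)*(-5 - 4*(-3)) = (15 + 18)*(-5 - 4*(-3)) = 33*(-5 + 12) = 33*7 = 231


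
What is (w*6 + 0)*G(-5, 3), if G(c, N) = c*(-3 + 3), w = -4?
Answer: 0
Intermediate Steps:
G(c, N) = 0 (G(c, N) = c*0 = 0)
(w*6 + 0)*G(-5, 3) = (-4*6 + 0)*0 = (-24 + 0)*0 = -24*0 = 0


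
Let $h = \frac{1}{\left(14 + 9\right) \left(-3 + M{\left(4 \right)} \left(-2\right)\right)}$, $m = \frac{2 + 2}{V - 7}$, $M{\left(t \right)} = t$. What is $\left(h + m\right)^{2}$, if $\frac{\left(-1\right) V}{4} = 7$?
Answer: $\frac{1096209}{78411025} \approx 0.01398$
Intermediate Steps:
$V = -28$ ($V = \left(-4\right) 7 = -28$)
$m = - \frac{4}{35}$ ($m = \frac{2 + 2}{-28 - 7} = \frac{4}{-35} = 4 \left(- \frac{1}{35}\right) = - \frac{4}{35} \approx -0.11429$)
$h = - \frac{1}{253}$ ($h = \frac{1}{\left(14 + 9\right) \left(-3 + 4 \left(-2\right)\right)} = \frac{1}{23 \left(-3 - 8\right)} = \frac{1}{23 \left(-11\right)} = \frac{1}{23} \left(- \frac{1}{11}\right) = - \frac{1}{253} \approx -0.0039526$)
$\left(h + m\right)^{2} = \left(- \frac{1}{253} - \frac{4}{35}\right)^{2} = \left(- \frac{1047}{8855}\right)^{2} = \frac{1096209}{78411025}$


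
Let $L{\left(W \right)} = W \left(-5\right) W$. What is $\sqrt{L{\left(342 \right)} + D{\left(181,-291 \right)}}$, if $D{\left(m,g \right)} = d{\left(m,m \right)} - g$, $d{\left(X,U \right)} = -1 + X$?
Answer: $i \sqrt{584349} \approx 764.43 i$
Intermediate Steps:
$L{\left(W \right)} = - 5 W^{2}$ ($L{\left(W \right)} = - 5 W W = - 5 W^{2}$)
$D{\left(m,g \right)} = -1 + m - g$ ($D{\left(m,g \right)} = \left(-1 + m\right) - g = -1 + m - g$)
$\sqrt{L{\left(342 \right)} + D{\left(181,-291 \right)}} = \sqrt{- 5 \cdot 342^{2} - -471} = \sqrt{\left(-5\right) 116964 + \left(-1 + 181 + 291\right)} = \sqrt{-584820 + 471} = \sqrt{-584349} = i \sqrt{584349}$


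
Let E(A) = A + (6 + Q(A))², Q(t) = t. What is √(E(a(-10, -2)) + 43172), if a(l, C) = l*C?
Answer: 2*√10967 ≈ 209.45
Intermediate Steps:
a(l, C) = C*l
E(A) = A + (6 + A)²
√(E(a(-10, -2)) + 43172) = √((-2*(-10) + (6 - 2*(-10))²) + 43172) = √((20 + (6 + 20)²) + 43172) = √((20 + 26²) + 43172) = √((20 + 676) + 43172) = √(696 + 43172) = √43868 = 2*√10967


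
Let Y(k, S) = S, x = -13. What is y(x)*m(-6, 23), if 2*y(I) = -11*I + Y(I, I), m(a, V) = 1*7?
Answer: 455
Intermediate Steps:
m(a, V) = 7
y(I) = -5*I (y(I) = (-11*I + I)/2 = (-10*I)/2 = -5*I)
y(x)*m(-6, 23) = -5*(-13)*7 = 65*7 = 455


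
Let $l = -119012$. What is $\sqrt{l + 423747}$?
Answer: $\sqrt{304735} \approx 552.03$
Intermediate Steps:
$\sqrt{l + 423747} = \sqrt{-119012 + 423747} = \sqrt{304735}$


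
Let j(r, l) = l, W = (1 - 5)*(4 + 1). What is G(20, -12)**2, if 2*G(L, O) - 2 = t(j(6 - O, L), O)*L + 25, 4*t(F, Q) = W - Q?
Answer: 169/4 ≈ 42.250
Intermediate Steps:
W = -20 (W = -4*5 = -20)
t(F, Q) = -5 - Q/4 (t(F, Q) = (-20 - Q)/4 = -5 - Q/4)
G(L, O) = 27/2 + L*(-5 - O/4)/2 (G(L, O) = 1 + ((-5 - O/4)*L + 25)/2 = 1 + (L*(-5 - O/4) + 25)/2 = 1 + (25 + L*(-5 - O/4))/2 = 1 + (25/2 + L*(-5 - O/4)/2) = 27/2 + L*(-5 - O/4)/2)
G(20, -12)**2 = (27/2 - 1/8*20*(20 - 12))**2 = (27/2 - 1/8*20*8)**2 = (27/2 - 20)**2 = (-13/2)**2 = 169/4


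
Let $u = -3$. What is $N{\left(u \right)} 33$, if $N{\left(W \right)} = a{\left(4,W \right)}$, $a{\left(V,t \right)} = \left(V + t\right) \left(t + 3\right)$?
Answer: $0$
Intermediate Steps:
$a{\left(V,t \right)} = \left(3 + t\right) \left(V + t\right)$ ($a{\left(V,t \right)} = \left(V + t\right) \left(3 + t\right) = \left(3 + t\right) \left(V + t\right)$)
$N{\left(W \right)} = 12 + W^{2} + 7 W$ ($N{\left(W \right)} = W^{2} + 3 \cdot 4 + 3 W + 4 W = W^{2} + 12 + 3 W + 4 W = 12 + W^{2} + 7 W$)
$N{\left(u \right)} 33 = \left(12 + \left(-3\right)^{2} + 7 \left(-3\right)\right) 33 = \left(12 + 9 - 21\right) 33 = 0 \cdot 33 = 0$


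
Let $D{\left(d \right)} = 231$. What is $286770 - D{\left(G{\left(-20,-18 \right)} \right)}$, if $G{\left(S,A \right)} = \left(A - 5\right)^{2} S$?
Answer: $286539$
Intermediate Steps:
$G{\left(S,A \right)} = S \left(-5 + A\right)^{2}$ ($G{\left(S,A \right)} = \left(-5 + A\right)^{2} S = S \left(-5 + A\right)^{2}$)
$286770 - D{\left(G{\left(-20,-18 \right)} \right)} = 286770 - 231 = 286539$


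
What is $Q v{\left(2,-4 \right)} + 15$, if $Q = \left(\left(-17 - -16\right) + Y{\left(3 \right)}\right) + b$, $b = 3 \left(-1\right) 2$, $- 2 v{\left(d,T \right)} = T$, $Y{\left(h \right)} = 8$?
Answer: $17$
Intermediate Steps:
$v{\left(d,T \right)} = - \frac{T}{2}$
$b = -6$ ($b = \left(-3\right) 2 = -6$)
$Q = 1$ ($Q = \left(\left(-17 - -16\right) + 8\right) - 6 = \left(\left(-17 + 16\right) + 8\right) - 6 = \left(-1 + 8\right) - 6 = 7 - 6 = 1$)
$Q v{\left(2,-4 \right)} + 15 = 1 \left(\left(- \frac{1}{2}\right) \left(-4\right)\right) + 15 = 1 \cdot 2 + 15 = 2 + 15 = 17$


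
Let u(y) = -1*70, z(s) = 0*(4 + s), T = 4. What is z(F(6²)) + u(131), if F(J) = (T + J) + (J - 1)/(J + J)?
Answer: -70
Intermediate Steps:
F(J) = 4 + J + (-1 + J)/(2*J) (F(J) = (4 + J) + (J - 1)/(J + J) = (4 + J) + (-1 + J)/((2*J)) = (4 + J) + (-1 + J)*(1/(2*J)) = (4 + J) + (-1 + J)/(2*J) = 4 + J + (-1 + J)/(2*J))
z(s) = 0
u(y) = -70
z(F(6²)) + u(131) = 0 - 70 = -70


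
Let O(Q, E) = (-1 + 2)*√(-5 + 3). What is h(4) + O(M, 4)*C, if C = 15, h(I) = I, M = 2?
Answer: 4 + 15*I*√2 ≈ 4.0 + 21.213*I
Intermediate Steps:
O(Q, E) = I*√2 (O(Q, E) = 1*√(-2) = 1*(I*√2) = I*√2)
h(4) + O(M, 4)*C = 4 + (I*√2)*15 = 4 + 15*I*√2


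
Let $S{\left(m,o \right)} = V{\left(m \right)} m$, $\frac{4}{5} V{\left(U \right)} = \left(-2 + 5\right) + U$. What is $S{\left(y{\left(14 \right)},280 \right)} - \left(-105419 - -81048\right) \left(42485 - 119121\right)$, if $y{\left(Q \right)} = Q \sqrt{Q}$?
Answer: $-1867692526 + \frac{105 \sqrt{14}}{2} \approx -1.8677 \cdot 10^{9}$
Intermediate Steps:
$V{\left(U \right)} = \frac{15}{4} + \frac{5 U}{4}$ ($V{\left(U \right)} = \frac{5 \left(\left(-2 + 5\right) + U\right)}{4} = \frac{5 \left(3 + U\right)}{4} = \frac{15}{4} + \frac{5 U}{4}$)
$y{\left(Q \right)} = Q^{\frac{3}{2}}$
$S{\left(m,o \right)} = m \left(\frac{15}{4} + \frac{5 m}{4}\right)$ ($S{\left(m,o \right)} = \left(\frac{15}{4} + \frac{5 m}{4}\right) m = m \left(\frac{15}{4} + \frac{5 m}{4}\right)$)
$S{\left(y{\left(14 \right)},280 \right)} - \left(-105419 - -81048\right) \left(42485 - 119121\right) = \frac{5 \cdot 14^{\frac{3}{2}} \left(3 + 14^{\frac{3}{2}}\right)}{4} - \left(-105419 - -81048\right) \left(42485 - 119121\right) = \frac{5 \cdot 14 \sqrt{14} \left(3 + 14 \sqrt{14}\right)}{4} - \left(-105419 + 81048\right) \left(-76636\right) = \frac{35 \sqrt{14} \left(3 + 14 \sqrt{14}\right)}{2} - \left(-24371\right) \left(-76636\right) = \frac{35 \sqrt{14} \left(3 + 14 \sqrt{14}\right)}{2} - 1867695956 = -1867695956 + \frac{35 \sqrt{14} \left(3 + 14 \sqrt{14}\right)}{2}$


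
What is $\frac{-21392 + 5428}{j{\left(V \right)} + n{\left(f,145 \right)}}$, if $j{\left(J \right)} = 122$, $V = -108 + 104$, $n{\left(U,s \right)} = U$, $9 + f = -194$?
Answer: $\frac{15964}{81} \approx 197.09$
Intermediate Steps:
$f = -203$ ($f = -9 - 194 = -203$)
$V = -4$
$\frac{-21392 + 5428}{j{\left(V \right)} + n{\left(f,145 \right)}} = \frac{-21392 + 5428}{122 - 203} = - \frac{15964}{-81} = \left(-15964\right) \left(- \frac{1}{81}\right) = \frac{15964}{81}$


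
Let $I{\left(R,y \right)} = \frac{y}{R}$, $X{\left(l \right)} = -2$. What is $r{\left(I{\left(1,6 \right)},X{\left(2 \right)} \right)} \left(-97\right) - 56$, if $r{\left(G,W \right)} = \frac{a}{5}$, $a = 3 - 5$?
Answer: $- \frac{86}{5} \approx -17.2$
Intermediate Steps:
$a = -2$ ($a = 3 - 5 = -2$)
$r{\left(G,W \right)} = - \frac{2}{5}$
$r{\left(I{\left(1,6 \right)},X{\left(2 \right)} \right)} \left(-97\right) - 56 = \left(- \frac{2}{5}\right) \left(-97\right) - 56 = \frac{194}{5} - 56 = - \frac{86}{5}$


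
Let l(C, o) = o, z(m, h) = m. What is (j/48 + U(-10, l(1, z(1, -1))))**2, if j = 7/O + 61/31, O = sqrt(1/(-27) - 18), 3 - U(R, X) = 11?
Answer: 17075929165/269572032 + 82901*I*sqrt(1461)/5797248 ≈ 63.345 + 0.54659*I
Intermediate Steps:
U(R, X) = -8 (U(R, X) = 3 - 1*11 = 3 - 11 = -8)
O = I*sqrt(1461)/9 (O = sqrt(-1/27 - 18) = sqrt(-487/27) = I*sqrt(1461)/9 ≈ 4.247*I)
j = 61/31 - 21*I*sqrt(1461)/487 (j = 7/((I*sqrt(1461)/9)) + 61/31 = 7*(-3*I*sqrt(1461)/487) + 61*(1/31) = -21*I*sqrt(1461)/487 + 61/31 = 61/31 - 21*I*sqrt(1461)/487 ≈ 1.9677 - 1.6482*I)
(j/48 + U(-10, l(1, z(1, -1))))**2 = ((61/31 - 21*I*sqrt(1461)/487)/48 - 8)**2 = ((61/31 - 21*I*sqrt(1461)/487)*(1/48) - 8)**2 = ((61/1488 - 7*I*sqrt(1461)/7792) - 8)**2 = (-11843/1488 - 7*I*sqrt(1461)/7792)**2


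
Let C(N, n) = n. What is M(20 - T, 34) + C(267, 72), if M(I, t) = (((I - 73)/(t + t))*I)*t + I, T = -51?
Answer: 72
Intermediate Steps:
M(I, t) = I + I*(-73 + I)/2 (M(I, t) = (((-73 + I)/((2*t)))*I)*t + I = (((-73 + I)*(1/(2*t)))*I)*t + I = (((-73 + I)/(2*t))*I)*t + I = (I*(-73 + I)/(2*t))*t + I = I*(-73 + I)/2 + I = I + I*(-73 + I)/2)
M(20 - T, 34) + C(267, 72) = (20 - 1*(-51))*(-71 + (20 - 1*(-51)))/2 + 72 = (20 + 51)*(-71 + (20 + 51))/2 + 72 = (½)*71*(-71 + 71) + 72 = (½)*71*0 + 72 = 0 + 72 = 72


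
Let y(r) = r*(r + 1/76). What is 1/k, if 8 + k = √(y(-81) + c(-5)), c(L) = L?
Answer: 608/493311 + 10*√378613/493311 ≈ 0.013706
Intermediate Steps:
y(r) = r*(1/76 + r) (y(r) = r*(r + 1/76) = r*(1/76 + r))
k = -8 + 5*√378613/38 (k = -8 + √(-81*(1/76 - 81) - 5) = -8 + √(-81*(-6155/76) - 5) = -8 + √(498555/76 - 5) = -8 + √(498175/76) = -8 + 5*√378613/38 ≈ 72.963)
1/k = 1/(-8 + 5*√378613/38)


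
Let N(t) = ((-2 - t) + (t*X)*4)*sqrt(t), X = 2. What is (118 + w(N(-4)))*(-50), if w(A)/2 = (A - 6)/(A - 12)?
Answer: -77975/13 - 125*I/13 ≈ -5998.1 - 9.6154*I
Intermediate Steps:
N(t) = sqrt(t)*(-2 + 7*t) (N(t) = ((-2 - t) + (t*2)*4)*sqrt(t) = ((-2 - t) + (2*t)*4)*sqrt(t) = ((-2 - t) + 8*t)*sqrt(t) = (-2 + 7*t)*sqrt(t) = sqrt(t)*(-2 + 7*t))
w(A) = 2*(-6 + A)/(-12 + A) (w(A) = 2*((A - 6)/(A - 12)) = 2*((-6 + A)/(-12 + A)) = 2*(-6 + A)/(-12 + A))
(118 + w(N(-4)))*(-50) = (118 + 2*(-6 + sqrt(-4)*(-2 + 7*(-4)))/(-12 + sqrt(-4)*(-2 + 7*(-4))))*(-50) = (118 + 2*(-6 + (2*I)*(-2 - 28))/(-12 + (2*I)*(-2 - 28)))*(-50) = (118 + 2*(-6 + (2*I)*(-30))/(-12 + (2*I)*(-30)))*(-50) = (118 + 2*(-6 - 60*I)/(-12 - 60*I))*(-50) = (118 + 2*((-12 + 60*I)/3744)*(-6 - 60*I))*(-50) = (118 + (-12 + 60*I)*(-6 - 60*I)/1872)*(-50) = -5900 - 25*(-12 + 60*I)*(-6 - 60*I)/936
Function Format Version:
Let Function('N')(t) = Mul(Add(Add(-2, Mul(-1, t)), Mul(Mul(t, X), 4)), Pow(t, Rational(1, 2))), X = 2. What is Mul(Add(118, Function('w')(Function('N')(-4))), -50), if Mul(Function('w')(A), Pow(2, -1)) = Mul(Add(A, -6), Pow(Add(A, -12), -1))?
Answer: Add(Rational(-77975, 13), Mul(Rational(-125, 13), I)) ≈ Add(-5998.1, Mul(-9.6154, I))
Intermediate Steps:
Function('N')(t) = Mul(Pow(t, Rational(1, 2)), Add(-2, Mul(7, t))) (Function('N')(t) = Mul(Add(Add(-2, Mul(-1, t)), Mul(Mul(t, 2), 4)), Pow(t, Rational(1, 2))) = Mul(Add(Add(-2, Mul(-1, t)), Mul(Mul(2, t), 4)), Pow(t, Rational(1, 2))) = Mul(Add(Add(-2, Mul(-1, t)), Mul(8, t)), Pow(t, Rational(1, 2))) = Mul(Add(-2, Mul(7, t)), Pow(t, Rational(1, 2))) = Mul(Pow(t, Rational(1, 2)), Add(-2, Mul(7, t))))
Function('w')(A) = Mul(2, Pow(Add(-12, A), -1), Add(-6, A)) (Function('w')(A) = Mul(2, Mul(Add(A, -6), Pow(Add(A, -12), -1))) = Mul(2, Mul(Add(-6, A), Pow(Add(-12, A), -1))) = Mul(2, Mul(Pow(Add(-12, A), -1), Add(-6, A))) = Mul(2, Pow(Add(-12, A), -1), Add(-6, A)))
Mul(Add(118, Function('w')(Function('N')(-4))), -50) = Mul(Add(118, Mul(2, Pow(Add(-12, Mul(Pow(-4, Rational(1, 2)), Add(-2, Mul(7, -4)))), -1), Add(-6, Mul(Pow(-4, Rational(1, 2)), Add(-2, Mul(7, -4)))))), -50) = Mul(Add(118, Mul(2, Pow(Add(-12, Mul(Mul(2, I), Add(-2, -28))), -1), Add(-6, Mul(Mul(2, I), Add(-2, -28))))), -50) = Mul(Add(118, Mul(2, Pow(Add(-12, Mul(Mul(2, I), -30)), -1), Add(-6, Mul(Mul(2, I), -30)))), -50) = Mul(Add(118, Mul(2, Pow(Add(-12, Mul(-60, I)), -1), Add(-6, Mul(-60, I)))), -50) = Mul(Add(118, Mul(2, Mul(Rational(1, 3744), Add(-12, Mul(60, I))), Add(-6, Mul(-60, I)))), -50) = Mul(Add(118, Mul(Rational(1, 1872), Add(-12, Mul(60, I)), Add(-6, Mul(-60, I)))), -50) = Add(-5900, Mul(Rational(-25, 936), Add(-12, Mul(60, I)), Add(-6, Mul(-60, I))))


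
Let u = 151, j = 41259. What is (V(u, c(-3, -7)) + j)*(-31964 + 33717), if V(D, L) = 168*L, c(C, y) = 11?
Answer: 75566571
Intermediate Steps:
(V(u, c(-3, -7)) + j)*(-31964 + 33717) = (168*11 + 41259)*(-31964 + 33717) = (1848 + 41259)*1753 = 43107*1753 = 75566571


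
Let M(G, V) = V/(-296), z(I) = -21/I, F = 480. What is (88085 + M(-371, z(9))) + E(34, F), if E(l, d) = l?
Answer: 78249679/888 ≈ 88119.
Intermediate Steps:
M(G, V) = -V/296 (M(G, V) = V*(-1/296) = -V/296)
(88085 + M(-371, z(9))) + E(34, F) = (88085 - (-21)/(296*9)) + 34 = (88085 - 1/296*(-7/3)) + 34 = (88085 + 7/888) + 34 = 78219487/888 + 34 = 78249679/888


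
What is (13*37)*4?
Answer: 1924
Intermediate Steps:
(13*37)*4 = 481*4 = 1924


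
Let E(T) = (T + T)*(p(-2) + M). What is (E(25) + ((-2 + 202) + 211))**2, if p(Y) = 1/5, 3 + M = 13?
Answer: 848241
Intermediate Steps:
M = 10 (M = -3 + 13 = 10)
p(Y) = 1/5 (p(Y) = 1*(1/5) = 1/5)
E(T) = 102*T/5 (E(T) = (T + T)*(1/5 + 10) = (2*T)*(51/5) = 102*T/5)
(E(25) + ((-2 + 202) + 211))**2 = ((102/5)*25 + ((-2 + 202) + 211))**2 = (510 + (200 + 211))**2 = (510 + 411)**2 = 921**2 = 848241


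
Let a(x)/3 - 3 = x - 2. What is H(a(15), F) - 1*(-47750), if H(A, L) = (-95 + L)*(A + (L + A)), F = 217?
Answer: 85936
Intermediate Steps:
a(x) = 3 + 3*x (a(x) = 9 + 3*(x - 2) = 9 + 3*(-2 + x) = 9 + (-6 + 3*x) = 3 + 3*x)
H(A, L) = (-95 + L)*(L + 2*A) (H(A, L) = (-95 + L)*(A + (A + L)) = (-95 + L)*(L + 2*A))
H(a(15), F) - 1*(-47750) = (217² - 190*(3 + 3*15) - 95*217 + 2*(3 + 3*15)*217) - 1*(-47750) = (47089 - 190*(3 + 45) - 20615 + 2*(3 + 45)*217) + 47750 = (47089 - 190*48 - 20615 + 2*48*217) + 47750 = (47089 - 9120 - 20615 + 20832) + 47750 = 38186 + 47750 = 85936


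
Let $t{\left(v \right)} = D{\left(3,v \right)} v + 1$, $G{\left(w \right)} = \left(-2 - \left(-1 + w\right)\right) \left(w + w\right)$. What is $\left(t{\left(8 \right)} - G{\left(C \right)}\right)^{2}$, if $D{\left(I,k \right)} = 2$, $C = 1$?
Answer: $441$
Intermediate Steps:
$G{\left(w \right)} = 2 w \left(-1 - w\right)$ ($G{\left(w \right)} = \left(-1 - w\right) 2 w = 2 w \left(-1 - w\right)$)
$t{\left(v \right)} = 1 + 2 v$ ($t{\left(v \right)} = 2 v + 1 = 1 + 2 v$)
$\left(t{\left(8 \right)} - G{\left(C \right)}\right)^{2} = \left(\left(1 + 2 \cdot 8\right) - \left(-2\right) 1 \left(1 + 1\right)\right)^{2} = \left(\left(1 + 16\right) - \left(-2\right) 1 \cdot 2\right)^{2} = \left(17 - -4\right)^{2} = \left(17 + 4\right)^{2} = 21^{2} = 441$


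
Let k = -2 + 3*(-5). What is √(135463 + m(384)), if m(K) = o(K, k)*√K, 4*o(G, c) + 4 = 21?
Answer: √(135463 + 34*√6) ≈ 368.17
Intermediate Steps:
k = -17 (k = -2 - 15 = -17)
o(G, c) = 17/4 (o(G, c) = -1 + (¼)*21 = -1 + 21/4 = 17/4)
m(K) = 17*√K/4
√(135463 + m(384)) = √(135463 + 17*√384/4) = √(135463 + 17*(8*√6)/4) = √(135463 + 34*√6)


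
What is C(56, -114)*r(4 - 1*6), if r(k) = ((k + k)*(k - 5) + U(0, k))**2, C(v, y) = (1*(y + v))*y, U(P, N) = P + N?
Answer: 4469712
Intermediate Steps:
U(P, N) = N + P
C(v, y) = y*(v + y) (C(v, y) = (1*(v + y))*y = (v + y)*y = y*(v + y))
r(k) = (k + 2*k*(-5 + k))**2 (r(k) = ((k + k)*(k - 5) + (k + 0))**2 = ((2*k)*(-5 + k) + k)**2 = (2*k*(-5 + k) + k)**2 = (k + 2*k*(-5 + k))**2)
C(56, -114)*r(4 - 1*6) = (-114*(56 - 114))*((4 - 1*6)**2*(-9 + 2*(4 - 1*6))**2) = (-114*(-58))*((4 - 6)**2*(-9 + 2*(4 - 6))**2) = 6612*((-2)**2*(-9 + 2*(-2))**2) = 6612*(4*(-9 - 4)**2) = 6612*(4*(-13)**2) = 6612*(4*169) = 6612*676 = 4469712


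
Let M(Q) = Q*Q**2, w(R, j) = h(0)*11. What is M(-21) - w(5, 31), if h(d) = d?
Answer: -9261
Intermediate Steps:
w(R, j) = 0 (w(R, j) = 0*11 = 0)
M(Q) = Q**3
M(-21) - w(5, 31) = (-21)**3 - 1*0 = -9261 + 0 = -9261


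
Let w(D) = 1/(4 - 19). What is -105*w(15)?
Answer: 7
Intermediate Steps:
w(D) = -1/15 (w(D) = 1/(-15) = -1/15)
-105*w(15) = -105*(-1/15) = 7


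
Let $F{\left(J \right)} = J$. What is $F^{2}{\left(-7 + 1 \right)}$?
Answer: $36$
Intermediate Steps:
$F^{2}{\left(-7 + 1 \right)} = \left(-7 + 1\right)^{2} = \left(-6\right)^{2} = 36$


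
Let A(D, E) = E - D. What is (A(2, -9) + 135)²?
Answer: 15376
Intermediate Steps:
(A(2, -9) + 135)² = ((-9 - 1*2) + 135)² = ((-9 - 2) + 135)² = (-11 + 135)² = 124² = 15376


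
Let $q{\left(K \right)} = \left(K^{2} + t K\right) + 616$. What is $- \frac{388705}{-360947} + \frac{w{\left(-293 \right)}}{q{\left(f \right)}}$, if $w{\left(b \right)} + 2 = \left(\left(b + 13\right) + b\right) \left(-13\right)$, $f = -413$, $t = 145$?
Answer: $\frac{45950838809}{40173401100} \approx 1.1438$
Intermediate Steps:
$q{\left(K \right)} = 616 + K^{2} + 145 K$ ($q{\left(K \right)} = \left(K^{2} + 145 K\right) + 616 = 616 + K^{2} + 145 K$)
$w{\left(b \right)} = -171 - 26 b$ ($w{\left(b \right)} = -2 + \left(\left(b + 13\right) + b\right) \left(-13\right) = -2 + \left(\left(13 + b\right) + b\right) \left(-13\right) = -2 + \left(13 + 2 b\right) \left(-13\right) = -2 - \left(169 + 26 b\right) = -171 - 26 b$)
$- \frac{388705}{-360947} + \frac{w{\left(-293 \right)}}{q{\left(f \right)}} = - \frac{388705}{-360947} + \frac{-171 - -7618}{616 + \left(-413\right)^{2} + 145 \left(-413\right)} = \left(-388705\right) \left(- \frac{1}{360947}\right) + \frac{-171 + 7618}{616 + 170569 - 59885} = \frac{388705}{360947} + \frac{7447}{111300} = \frac{45950838809}{40173401100}$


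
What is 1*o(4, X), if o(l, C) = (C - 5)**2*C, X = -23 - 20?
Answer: -99072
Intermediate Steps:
X = -43
o(l, C) = C*(-5 + C)**2 (o(l, C) = (-5 + C)**2*C = C*(-5 + C)**2)
1*o(4, X) = 1*(-43*(-5 - 43)**2) = 1*(-43*(-48)**2) = 1*(-43*2304) = 1*(-99072) = -99072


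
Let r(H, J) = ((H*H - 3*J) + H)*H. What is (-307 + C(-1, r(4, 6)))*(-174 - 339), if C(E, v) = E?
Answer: 158004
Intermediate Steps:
r(H, J) = H*(H + H**2 - 3*J) (r(H, J) = ((H**2 - 3*J) + H)*H = (H + H**2 - 3*J)*H = H*(H + H**2 - 3*J))
(-307 + C(-1, r(4, 6)))*(-174 - 339) = (-307 - 1)*(-174 - 339) = -308*(-513) = 158004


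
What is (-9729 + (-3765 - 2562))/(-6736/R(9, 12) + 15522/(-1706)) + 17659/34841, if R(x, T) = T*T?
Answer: 2151071657975/7472732521 ≈ 287.86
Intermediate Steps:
R(x, T) = T²
(-9729 + (-3765 - 2562))/(-6736/R(9, 12) + 15522/(-1706)) + 17659/34841 = (-9729 + (-3765 - 2562))/(-6736/(12²) + 15522/(-1706)) + 17659/34841 = (-9729 - 6327)/(-6736/144 + 15522*(-1/1706)) + 17659*(1/34841) = -16056/(-6736*1/144 - 7761/853) + 17659/34841 = -16056/(-421/9 - 7761/853) + 17659/34841 = -16056/(-428962/7677) + 17659/34841 = -16056*(-7677/428962) + 17659/34841 = 61630956/214481 + 17659/34841 = 2151071657975/7472732521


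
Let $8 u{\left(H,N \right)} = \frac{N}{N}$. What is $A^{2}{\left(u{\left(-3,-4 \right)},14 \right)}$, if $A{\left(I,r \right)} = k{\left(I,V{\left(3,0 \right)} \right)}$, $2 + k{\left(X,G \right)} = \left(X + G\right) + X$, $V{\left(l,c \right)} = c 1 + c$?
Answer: $\frac{49}{16} \approx 3.0625$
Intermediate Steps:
$V{\left(l,c \right)} = 2 c$ ($V{\left(l,c \right)} = c + c = 2 c$)
$u{\left(H,N \right)} = \frac{1}{8}$ ($u{\left(H,N \right)} = \frac{N \frac{1}{N}}{8} = \frac{1}{8} \cdot 1 = \frac{1}{8}$)
$k{\left(X,G \right)} = -2 + G + 2 X$ ($k{\left(X,G \right)} = -2 + \left(\left(X + G\right) + X\right) = -2 + \left(\left(G + X\right) + X\right) = -2 + \left(G + 2 X\right) = -2 + G + 2 X$)
$A{\left(I,r \right)} = -2 + 2 I$ ($A{\left(I,r \right)} = -2 + 2 \cdot 0 + 2 I = -2 + 0 + 2 I = -2 + 2 I$)
$A^{2}{\left(u{\left(-3,-4 \right)},14 \right)} = \left(-2 + 2 \cdot \frac{1}{8}\right)^{2} = \left(-2 + \frac{1}{4}\right)^{2} = \left(- \frac{7}{4}\right)^{2} = \frac{49}{16}$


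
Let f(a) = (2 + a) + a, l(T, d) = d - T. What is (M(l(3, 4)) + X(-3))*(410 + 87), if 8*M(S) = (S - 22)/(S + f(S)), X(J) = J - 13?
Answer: -328517/40 ≈ -8212.9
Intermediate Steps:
X(J) = -13 + J
f(a) = 2 + 2*a
M(S) = (-22 + S)/(8*(2 + 3*S)) (M(S) = ((S - 22)/(S + (2 + 2*S)))/8 = ((-22 + S)/(2 + 3*S))/8 = (-22 + S)/(8*(2 + 3*S)))
(M(l(3, 4)) + X(-3))*(410 + 87) = ((-22 + (4 - 1*3))/(8*(2 + 3*(4 - 1*3))) + (-13 - 3))*(410 + 87) = ((-22 + (4 - 3))/(8*(2 + 3*(4 - 3))) - 16)*497 = ((-22 + 1)/(8*(2 + 3*1)) - 16)*497 = ((⅛)*(-21)/(2 + 3) - 16)*497 = ((⅛)*(-21)/5 - 16)*497 = ((⅛)*(⅕)*(-21) - 16)*497 = (-21/40 - 16)*497 = -661/40*497 = -328517/40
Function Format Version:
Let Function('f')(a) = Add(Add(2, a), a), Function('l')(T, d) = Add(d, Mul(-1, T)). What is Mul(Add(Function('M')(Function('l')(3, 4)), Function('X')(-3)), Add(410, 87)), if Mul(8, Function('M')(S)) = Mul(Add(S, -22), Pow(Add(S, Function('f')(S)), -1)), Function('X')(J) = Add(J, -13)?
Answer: Rational(-328517, 40) ≈ -8212.9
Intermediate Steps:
Function('X')(J) = Add(-13, J)
Function('f')(a) = Add(2, Mul(2, a))
Function('M')(S) = Mul(Rational(1, 8), Pow(Add(2, Mul(3, S)), -1), Add(-22, S)) (Function('M')(S) = Mul(Rational(1, 8), Mul(Add(S, -22), Pow(Add(S, Add(2, Mul(2, S))), -1))) = Mul(Rational(1, 8), Mul(Add(-22, S), Pow(Add(2, Mul(3, S)), -1))) = Mul(Rational(1, 8), Mul(Pow(Add(2, Mul(3, S)), -1), Add(-22, S))) = Mul(Rational(1, 8), Pow(Add(2, Mul(3, S)), -1), Add(-22, S)))
Mul(Add(Function('M')(Function('l')(3, 4)), Function('X')(-3)), Add(410, 87)) = Mul(Add(Mul(Rational(1, 8), Pow(Add(2, Mul(3, Add(4, Mul(-1, 3)))), -1), Add(-22, Add(4, Mul(-1, 3)))), Add(-13, -3)), Add(410, 87)) = Mul(Add(Mul(Rational(1, 8), Pow(Add(2, Mul(3, Add(4, -3))), -1), Add(-22, Add(4, -3))), -16), 497) = Mul(Add(Mul(Rational(1, 8), Pow(Add(2, Mul(3, 1)), -1), Add(-22, 1)), -16), 497) = Mul(Add(Mul(Rational(1, 8), Pow(Add(2, 3), -1), -21), -16), 497) = Mul(Add(Mul(Rational(1, 8), Pow(5, -1), -21), -16), 497) = Mul(Add(Mul(Rational(1, 8), Rational(1, 5), -21), -16), 497) = Mul(Add(Rational(-21, 40), -16), 497) = Mul(Rational(-661, 40), 497) = Rational(-328517, 40)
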